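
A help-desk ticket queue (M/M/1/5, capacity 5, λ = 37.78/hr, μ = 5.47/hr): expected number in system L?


ρ = 37.78/5.47 = 6.9068
L = ρ[1 − (K+1)ρ^K + Kρ^(K+1)] / [(1−ρ)(1−ρ^(K+1))]
Numerator: 6.9068·(1 − 6·15717.126053 + 5·108554.483048) = 3097481.077539
Denominator: (-5.9068)·(-108553.483048) = 641199.824000
L = 3097481.077539/641199.824000 = 4.8308

Final: 4.8308


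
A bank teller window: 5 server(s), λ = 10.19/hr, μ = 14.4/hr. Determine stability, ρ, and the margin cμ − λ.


Total capacity cμ = 5·14.4 = 72.00/hr
ρ = λ/(cμ) = 10.19/72.00 = 0.1415
Stable ⇔ ρ < 1: YES
Spare capacity = cμ − λ = 72.00 − 10.19 = 61.81/hr

Final: ρ = 0.1415; stable; margin = 61.81/hr


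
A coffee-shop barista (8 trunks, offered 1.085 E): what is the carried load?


B(8,1.085) = 0.00001610 (Erlang-B)
Carried load = a(1 − B) = 1.085·(1 − 0.00001610) = 1.085·0.999984 = 1.0850 E

Final: 1.0850 Erlangs


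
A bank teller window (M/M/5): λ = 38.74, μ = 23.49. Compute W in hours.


a = 1.6492; ρ = 0.3298; P₀ = 0.191691
Lq = P₀·a^c·ρ/(c!(1−ρ)²) = 0.01431
Wq = Lq/λ = 0.01431/38.74 = 0.0003695 hr
W = Wq + 1/μ = 0.0003695 + 0.04257 = 0.04294 hr

Final: 0.04294 hr


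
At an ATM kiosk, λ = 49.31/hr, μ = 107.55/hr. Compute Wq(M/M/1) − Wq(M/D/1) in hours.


ρ = 49.31/107.55 = 0.4585
Wq(M/M/1) = ρ/(μ−λ) = 0.4585/58.24 = 0.007872 hr
Wq(M/D/1) = ρ/(2(μ−λ)) = 0.003936 hr
Savings = 0.007872 − 0.003936 = 0.003936 hr

Final: 0.003936 hr


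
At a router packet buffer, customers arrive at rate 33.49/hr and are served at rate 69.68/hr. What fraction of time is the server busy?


ρ = λ/μ = 33.49/69.68 = 0.4806

Final: 0.4806


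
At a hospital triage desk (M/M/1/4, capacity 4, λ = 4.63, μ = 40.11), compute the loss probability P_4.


ρ = λ/μ = 4.63/40.11 = 0.1154
P_K = (1−ρ)ρ^K/(1−ρ^(K+1)) = (0.8846·0.0001775)/(1 − 0.00002049)
= 0.0001571/0.999980 = 0.0001571

Final: 0.0001571


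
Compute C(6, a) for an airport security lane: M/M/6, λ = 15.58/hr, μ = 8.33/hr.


a = λ/μ = 1.8703; ρ = a/6 = 0.3117
P₀ = 0.153919 (from M/M/c formula)
C(c,a) = [a^c/(c!(1−ρ))]·P₀ = [42.80896/(720·0.6883)]·0.153919
= 0.08639·0.153919 = 0.013296

Final: 0.013296


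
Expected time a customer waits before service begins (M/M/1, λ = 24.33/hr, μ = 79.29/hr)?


ρ = 24.33/79.29 = 0.3068
Wq = ρ/(μ−λ) = 0.3068/(79.29 − 24.33) = 0.3068/54.96 = 0.005583 hr

Final: 0.005583 hr


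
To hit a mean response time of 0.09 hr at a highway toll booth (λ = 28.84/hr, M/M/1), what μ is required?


W = 1/(μ−λ) ⇒ μ − λ = 1/W = 1/0.09 = 11.1111
μ = λ + 1/W = 28.84 + 11.1111 = 39.9511 per hr

Final: 39.9511 /hr


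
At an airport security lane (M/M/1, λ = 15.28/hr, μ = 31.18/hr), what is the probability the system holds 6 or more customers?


ρ = 15.28/31.18 = 0.4901
P(N ≥ n) = ρ^n = 0.4901^6 = 0.013851

Final: 0.013851


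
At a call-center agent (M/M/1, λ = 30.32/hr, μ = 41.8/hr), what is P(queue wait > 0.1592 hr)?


ρ = 30.32/41.8 = 0.7254
P(Wq > t) = ρ·e^{−(μ−λ)t} = 0.7254·e^{−1.8276}
= 0.7254·0.160796 = 0.116635

Final: 0.116635


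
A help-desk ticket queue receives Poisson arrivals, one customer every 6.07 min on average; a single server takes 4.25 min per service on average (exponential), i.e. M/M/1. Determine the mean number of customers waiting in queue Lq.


λ = 60/6.07 = 9.8847 /hr
μ = 60/4.25 = 14.1176 /hr
ρ = λ/μ = 9.8847/14.1176 = 0.7002
Lq = ρ²/(1−ρ) = 0.4902/0.2998 = 1.6350

Final: 1.6350


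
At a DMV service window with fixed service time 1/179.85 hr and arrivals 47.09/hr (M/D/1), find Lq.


ρ = 47.09/179.85 = 0.2618
M/D/1: Lq = ρ²/(2(1−ρ)) = 0.06855/(2·0.7382) = 0.04644

Final: 0.04644


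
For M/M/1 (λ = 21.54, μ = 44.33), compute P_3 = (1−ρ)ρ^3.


ρ = 21.54/44.33 = 0.4859
P_n = (1−ρ)·ρ^n = (1 − 0.4859)·0.4859^3 = 0.5141·0.114721 = 0.058978

Final: 0.058978


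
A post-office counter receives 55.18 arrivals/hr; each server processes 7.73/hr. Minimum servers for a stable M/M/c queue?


Stability requires cμ > λ ⇔ c > λ/μ.
λ/μ = 55.18/7.73 = 7.1384
Minimum integer c = ⌊7.1384⌋ + 1 = 8
Check: 8·7.73 = 61.84 > 55.18, while 7·7.73 = 54.11 ≤ 55.18

Final: 8 servers


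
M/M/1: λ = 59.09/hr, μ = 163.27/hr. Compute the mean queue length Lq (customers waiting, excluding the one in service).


ρ = 59.09/163.27 = 0.3619
Lq = ρ²/(1−ρ) = 0.1310/0.6381 = 0.2053

Final: 0.2053


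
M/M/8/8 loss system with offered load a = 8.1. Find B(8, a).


B(c,a) = (a^c/c!) / Σ_{k=0}^{c} a^k/k!
a^8/8! = 459.578420
Σ terms (k=0..8): 1.00000 + 8.10000 + 32.80500 + 88.57350 + 179.36134 + 290.56537 + 392.26325 + 453.90461 + 459.57842 = 1906.151481
B = 459.578420/1906.151481 = 0.241103

Final: 0.241103


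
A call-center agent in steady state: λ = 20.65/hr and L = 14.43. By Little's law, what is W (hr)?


W = L/λ = 14.43/20.65 = 0.6988 hr

Final: 0.6988 hr


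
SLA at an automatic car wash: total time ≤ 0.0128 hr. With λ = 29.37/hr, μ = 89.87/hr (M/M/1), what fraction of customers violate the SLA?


W ~ Exponential(μ−λ) for M/M/1.
μ − λ = 89.87 − 29.37 = 60.5000
P(W > t) = e^{−(μ−λ)t} = e^{−0.7744} = 0.460980

Final: 0.460980


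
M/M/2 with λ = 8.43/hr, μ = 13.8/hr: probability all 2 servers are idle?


a = λ/μ = 8.43/13.8 = 0.6109; ρ = a/c = 0.3054
Σ_{k=0}^{1} a^k/k! (terms k=0..1) = 1.00000 + 0.61087 = 1.61087
Tail: a^2/(2!(1−ρ)) = 0.37316/(2·0.6946) = 0.26863
P₀ = 1/(1.61087 + 0.26863) = 1/1.87950 = 0.532057

Final: 0.532057


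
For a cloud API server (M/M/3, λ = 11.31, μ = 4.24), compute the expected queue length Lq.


a = λ/μ = 2.6675; ρ = a/3 = 0.8892
P₀ = 0.027963
Lq = P₀·a^c·ρ / (c!·(1−ρ)²) = 0.027963·18.97974·0.8892/(6·0.01229)
= 6.40071

Final: 6.40071


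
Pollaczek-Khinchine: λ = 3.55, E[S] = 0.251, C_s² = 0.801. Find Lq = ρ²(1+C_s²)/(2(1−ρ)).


ρ = λ·E[S] = 3.55·0.251 = 0.8911
Lq = ρ²(1+C_s²)/(2(1−ρ)) = 0.7940·(1+0.801)/(2·0.1089)
= 0.7940·1.8010/0.2179 = 6.56237

Final: 6.56237


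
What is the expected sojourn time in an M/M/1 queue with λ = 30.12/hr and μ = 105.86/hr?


W = 1/(μ−λ) = 1/(105.86 − 30.12) = 1/75.74 = 0.01320 hr

Final: 0.01320 hr


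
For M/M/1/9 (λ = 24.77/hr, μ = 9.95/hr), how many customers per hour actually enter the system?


ρ = 2.4894; P_K = (1−ρ)ρ^9/(1−ρ^10) = 0.598370
λ_eff = λ(1 − P_K) = 24.77·(1 − 0.598370) = 24.77·0.401630 = 9.9484 /hr

Final: 9.9484 /hr


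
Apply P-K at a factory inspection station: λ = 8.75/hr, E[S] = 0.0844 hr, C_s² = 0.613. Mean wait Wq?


ρ = λ·E[S] = 8.75·0.0844 = 0.7385
E[S²] = E[S]²(1+C_s²) = 0.0844²·(1+0.613) = 0.011490
Wq = λ·E[S²]/(2(1−ρ)) = 8.75·0.011490/(2·0.2615) = 0.19223 hr

Final: 0.19223 hr


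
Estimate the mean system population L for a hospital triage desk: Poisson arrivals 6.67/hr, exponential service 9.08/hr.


ρ = λ/μ = 6.67/9.08 = 0.7346
L = ρ/(1−ρ) = 0.7346/(1 − 0.7346) = 0.7346/0.2654 = 2.7676

Final: 2.7676


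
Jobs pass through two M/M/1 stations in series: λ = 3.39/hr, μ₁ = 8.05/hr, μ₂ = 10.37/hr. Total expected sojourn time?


Each node sees arrival rate λ = 3.39/hr (tandem ⇒ throughput preserved).
W₁ = 1/(μ₁−λ) = 1/(8.05−3.39) = 0.21459 hr
W₂ = 1/(μ₂−λ) = 1/(10.37−3.39) = 0.14327 hr
W_total = W₁ + W₂ = 0.21459 + 0.14327 = 0.35786 hr

Final: 0.35786 hr


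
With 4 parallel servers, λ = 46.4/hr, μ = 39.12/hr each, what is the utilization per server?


ρ = λ/(cμ) = 46.4/(4·39.12) = 46.4/156.48 = 0.2965

Final: 0.2965


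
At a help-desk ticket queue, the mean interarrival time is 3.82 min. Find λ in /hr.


λ = 1/(interarrival time) in consistent units.
1 hour = 60 min, so λ = 60/3.82 = 15.7068 per hour

Final: 15.7068 /hr


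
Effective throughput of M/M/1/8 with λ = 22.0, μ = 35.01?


ρ = 0.6284; P_K = (1−ρ)ρ^8/(1−ρ^9) = 0.009175
λ_eff = λ(1 − P_K) = 22.0·(1 − 0.009175) = 22.0·0.990825 = 21.7981 /hr

Final: 21.7981 /hr


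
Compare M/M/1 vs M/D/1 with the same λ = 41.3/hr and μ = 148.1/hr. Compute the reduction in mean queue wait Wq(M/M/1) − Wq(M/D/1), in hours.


ρ = 41.3/148.1 = 0.2789
Wq(M/M/1) = ρ/(μ−λ) = 0.2789/106.80 = 0.002611 hr
Wq(M/D/1) = ρ/(2(μ−λ)) = 0.001306 hr
Savings = 0.002611 − 0.001306 = 0.001306 hr

Final: 0.001306 hr


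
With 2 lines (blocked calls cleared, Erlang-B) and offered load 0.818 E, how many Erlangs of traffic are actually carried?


B(2,0.818) = 0.155425 (Erlang-B)
Carried load = a(1 − B) = 0.818·(1 − 0.155425) = 0.818·0.844575 = 0.6909 E

Final: 0.6909 Erlangs


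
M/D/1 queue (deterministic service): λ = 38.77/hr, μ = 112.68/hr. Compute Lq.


ρ = 38.77/112.68 = 0.3441
M/D/1: Lq = ρ²/(2(1−ρ)) = 0.1184/(2·0.6559) = 0.09024

Final: 0.09024


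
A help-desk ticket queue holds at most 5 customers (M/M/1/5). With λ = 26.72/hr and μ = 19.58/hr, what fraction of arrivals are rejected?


ρ = λ/μ = 26.72/19.58 = 1.3647
P_K = (1−ρ)ρ^K/(1−ρ^(K+1)) = (-0.3647·4.732807)/(1 − 6.458663)
= -1.725855/-5.458663 = 0.316168

Final: 0.316168


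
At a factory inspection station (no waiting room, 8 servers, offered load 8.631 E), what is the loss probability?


B(c,a) = (a^c/c!) / Σ_{k=0}^{c} a^k/k!
a^8/8! = 763.780224
Σ terms (k=0..8): 1.00000 + 8.63100 + 37.24708 + 107.15985 + 231.22417 + 399.13916 + 574.16168 + 707.94135 + 763.78022 = 2830.284510
B = 763.780224/2830.284510 = 0.269860

Final: 0.269860


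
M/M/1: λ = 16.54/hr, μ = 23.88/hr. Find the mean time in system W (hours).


W = 1/(μ−λ) = 1/(23.88 − 16.54) = 1/7.34 = 0.1362 hr

Final: 0.1362 hr


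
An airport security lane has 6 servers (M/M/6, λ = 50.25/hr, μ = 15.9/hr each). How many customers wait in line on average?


a = λ/μ = 3.1604; ρ = a/6 = 0.5267
P₀ = 0.041453
Lq = P₀·a^c·ρ / (c!·(1−ρ)²) = 0.041453·996.39984·0.5267/(720·0.22398)
= 0.13491

Final: 0.13491


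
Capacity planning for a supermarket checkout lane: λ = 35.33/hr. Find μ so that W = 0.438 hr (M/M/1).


W = 1/(μ−λ) ⇒ μ − λ = 1/W = 1/0.438 = 2.2831
μ = λ + 1/W = 35.33 + 2.2831 = 37.6131 per hr

Final: 37.6131 /hr


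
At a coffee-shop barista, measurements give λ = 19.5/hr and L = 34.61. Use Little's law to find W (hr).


W = L/λ = 34.61/19.5 = 1.7749 hr

Final: 1.7749 hr


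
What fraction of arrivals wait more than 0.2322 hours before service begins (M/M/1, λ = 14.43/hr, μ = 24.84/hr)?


ρ = 14.43/24.84 = 0.5809
P(Wq > t) = ρ·e^{−(μ−λ)t} = 0.5809·e^{−2.4172}
= 0.5809·0.089171 = 0.051801

Final: 0.051801


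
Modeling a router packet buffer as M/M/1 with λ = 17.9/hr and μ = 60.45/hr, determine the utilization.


ρ = λ/μ = 17.9/60.45 = 0.2961

Final: 0.2961


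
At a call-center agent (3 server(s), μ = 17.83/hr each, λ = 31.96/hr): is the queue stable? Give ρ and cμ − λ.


Total capacity cμ = 3·17.83 = 53.49/hr
ρ = λ/(cμ) = 31.96/53.49 = 0.5975
Stable ⇔ ρ < 1: YES
Spare capacity = cμ − λ = 53.49 − 31.96 = 21.53/hr

Final: ρ = 0.5975; stable; margin = 21.53/hr


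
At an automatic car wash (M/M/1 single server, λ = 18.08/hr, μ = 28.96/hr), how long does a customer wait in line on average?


ρ = 18.08/28.96 = 0.6243
Wq = ρ/(μ−λ) = 0.6243/(28.96 − 18.08) = 0.6243/10.88 = 0.05738 hr

Final: 0.05738 hr


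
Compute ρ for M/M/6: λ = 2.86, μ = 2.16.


ρ = λ/(cμ) = 2.86/(6·2.16) = 2.86/12.96 = 0.2207

Final: 0.2207


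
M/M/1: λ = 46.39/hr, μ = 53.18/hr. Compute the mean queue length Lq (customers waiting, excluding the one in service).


ρ = 46.39/53.18 = 0.8723
Lq = ρ²/(1−ρ) = 0.7609/0.1277 = 5.9598

Final: 5.9598


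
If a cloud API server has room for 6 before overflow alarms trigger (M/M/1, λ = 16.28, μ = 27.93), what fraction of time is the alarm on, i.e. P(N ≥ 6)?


ρ = 16.28/27.93 = 0.5829
P(N ≥ n) = ρ^n = 0.5829^6 = 0.039219

Final: 0.039219


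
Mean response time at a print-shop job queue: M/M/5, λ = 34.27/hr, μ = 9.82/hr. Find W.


a = 3.4898; ρ = 0.6980; P₀ = 0.026230
Lq = P₀·a^c·ρ/(c!(1−ρ)²) = 0.86565
Wq = Lq/λ = 0.86565/34.27 = 0.02526 hr
W = Wq + 1/μ = 0.02526 + 0.10183 = 0.12709 hr

Final: 0.12709 hr


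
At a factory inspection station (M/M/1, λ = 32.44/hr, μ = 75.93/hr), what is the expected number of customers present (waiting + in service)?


ρ = λ/μ = 32.44/75.93 = 0.4272
L = ρ/(1−ρ) = 0.4272/(1 − 0.4272) = 0.4272/0.5728 = 0.7459

Final: 0.7459


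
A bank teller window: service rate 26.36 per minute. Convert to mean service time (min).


Mean service time = 1/μ = 1/26.36 minute = 0.03794 minute
In minutes: 0.03794 × 1 = 0.03794 min

Final: 0.03794 min


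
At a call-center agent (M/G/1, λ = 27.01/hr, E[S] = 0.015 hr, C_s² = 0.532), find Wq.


ρ = λ·E[S] = 27.01·0.015 = 0.4052
E[S²] = E[S]²(1+C_s²) = 0.015²·(1+0.532) = 0.0003447
Wq = λ·E[S²]/(2(1−ρ)) = 27.01·0.0003447/(2·0.5948) = 0.007826 hr

Final: 0.007826 hr


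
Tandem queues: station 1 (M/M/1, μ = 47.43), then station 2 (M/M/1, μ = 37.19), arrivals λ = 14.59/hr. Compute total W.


Each node sees arrival rate λ = 14.59/hr (tandem ⇒ throughput preserved).
W₁ = 1/(μ₁−λ) = 1/(47.43−14.59) = 0.03045 hr
W₂ = 1/(μ₂−λ) = 1/(37.19−14.59) = 0.04425 hr
W_total = W₁ + W₂ = 0.03045 + 0.04425 = 0.07470 hr

Final: 0.07470 hr


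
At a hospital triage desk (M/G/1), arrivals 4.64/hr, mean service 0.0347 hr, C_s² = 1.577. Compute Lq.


ρ = λ·E[S] = 4.64·0.0347 = 0.1610
Lq = ρ²(1+C_s²)/(2(1−ρ)) = 0.02592·(1+1.577)/(2·0.8390)
= 0.02592·2.5770/1.6780 = 0.03981

Final: 0.03981


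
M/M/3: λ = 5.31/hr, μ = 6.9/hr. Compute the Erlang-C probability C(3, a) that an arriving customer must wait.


a = λ/μ = 0.7696; ρ = a/3 = 0.2565
P₀ = 0.461287 (from M/M/c formula)
C(c,a) = [a^c/(c!(1−ρ))]·P₀ = [0.45576/(6·0.7435)]·0.461287
= 0.10217·0.461287 = 0.047129

Final: 0.047129


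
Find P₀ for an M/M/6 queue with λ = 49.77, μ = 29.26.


a = λ/μ = 49.77/29.26 = 1.7010; ρ = a/c = 0.2835
Σ_{k=0}^{5} a^k/k! (terms k=0..5) = 1.00000 + 1.70096 + 1.44663 + 0.82022 + 0.34879 + 0.11865 = 5.43524
Tail: a^6/(6!(1−ρ)) = 24.21921/(720·0.7165) = 0.04695
P₀ = 1/(5.43524 + 0.04695) = 1/5.48219 = 0.182409

Final: 0.182409


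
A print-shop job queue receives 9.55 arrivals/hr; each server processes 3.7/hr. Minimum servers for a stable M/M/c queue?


Stability requires cμ > λ ⇔ c > λ/μ.
λ/μ = 9.55/3.7 = 2.5811
Minimum integer c = ⌊2.5811⌋ + 1 = 3
Check: 3·3.7 = 11.10 > 9.55, while 2·3.7 = 7.40 ≤ 9.55

Final: 3 servers


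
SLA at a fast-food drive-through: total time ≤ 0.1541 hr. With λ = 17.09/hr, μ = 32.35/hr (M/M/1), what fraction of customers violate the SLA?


W ~ Exponential(μ−λ) for M/M/1.
μ − λ = 32.35 − 17.09 = 15.2600
P(W > t) = e^{−(μ−λ)t} = e^{−2.3516} = 0.095220

Final: 0.095220


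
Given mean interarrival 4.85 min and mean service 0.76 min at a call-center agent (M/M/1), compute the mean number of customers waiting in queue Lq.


λ = 60/4.85 = 12.3711 /hr
μ = 60/0.76 = 78.9474 /hr
ρ = λ/μ = 12.3711/78.9474 = 0.1567
Lq = ρ²/(1−ρ) = 0.02456/0.8433 = 0.02912

Final: 0.02912


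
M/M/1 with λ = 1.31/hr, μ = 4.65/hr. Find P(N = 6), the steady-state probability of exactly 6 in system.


ρ = 1.31/4.65 = 0.2817
P_n = (1−ρ)·ρ^n = (1 − 0.2817)·0.2817^6 = 0.7183·0.0004999 = 0.0003591

Final: 0.0003591


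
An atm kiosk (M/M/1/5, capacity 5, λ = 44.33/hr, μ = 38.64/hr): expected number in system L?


ρ = 44.33/38.64 = 1.1473
L = ρ[1 − (K+1)ρ^K + Kρ^(K+1)] / [(1−ρ)(1−ρ^(K+1))]
Numerator: 1.1473·(1 − 6·1.987481 + 5·2.280151) = 0.545944
Denominator: (-0.1473)·(-1.280151) = 0.188511
L = 0.545944/0.188511 = 2.8961

Final: 2.8961


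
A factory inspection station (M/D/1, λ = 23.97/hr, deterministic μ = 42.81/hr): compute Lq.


ρ = 23.97/42.81 = 0.5599
M/D/1: Lq = ρ²/(2(1−ρ)) = 0.3135/(2·0.4401) = 0.35619

Final: 0.35619


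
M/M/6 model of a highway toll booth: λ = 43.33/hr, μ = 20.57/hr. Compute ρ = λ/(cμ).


ρ = λ/(cμ) = 43.33/(6·20.57) = 43.33/123.42 = 0.3511

Final: 0.3511


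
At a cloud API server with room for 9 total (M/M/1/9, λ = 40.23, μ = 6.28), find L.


ρ = 40.23/6.28 = 6.4061
L = ρ[1 − (K+1)ρ^K + Kρ^(K+1)] / [(1−ρ)(1−ρ^(K+1))]
Numerator: 6.4061·(1 − 10·18168266.827505 + 9·116386843.068552) = 5546352000.852800
Denominator: (-5.4061)·(-116386842.068552) = 629193198.762316
L = 5546352000.852800/629193198.762316 = 8.8150

Final: 8.8150


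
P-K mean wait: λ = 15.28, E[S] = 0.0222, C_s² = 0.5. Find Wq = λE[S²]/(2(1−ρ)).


ρ = λ·E[S] = 15.28·0.0222 = 0.3392
E[S²] = E[S]²(1+C_s²) = 0.0222²·(1+0.5) = 0.0007393
Wq = λ·E[S²]/(2(1−ρ)) = 15.28·0.0007393/(2·0.6608) = 0.008547 hr

Final: 0.008547 hr


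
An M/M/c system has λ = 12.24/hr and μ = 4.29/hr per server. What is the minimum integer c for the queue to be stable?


Stability requires cμ > λ ⇔ c > λ/μ.
λ/μ = 12.24/4.29 = 2.8531
Minimum integer c = ⌊2.8531⌋ + 1 = 3
Check: 3·4.29 = 12.87 > 12.24, while 2·4.29 = 8.58 ≤ 12.24

Final: 3 servers


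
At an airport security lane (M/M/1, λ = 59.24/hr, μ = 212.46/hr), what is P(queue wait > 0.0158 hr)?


ρ = 59.24/212.46 = 0.2788
P(Wq > t) = ρ·e^{−(μ−λ)t} = 0.2788·e^{−2.4209}
= 0.2788·0.088844 = 0.024772

Final: 0.024772


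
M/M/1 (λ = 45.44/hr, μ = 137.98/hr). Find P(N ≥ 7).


ρ = 45.44/137.98 = 0.3293
P(N ≥ n) = ρ^n = 0.3293^7 = 0.0004201

Final: 0.0004201


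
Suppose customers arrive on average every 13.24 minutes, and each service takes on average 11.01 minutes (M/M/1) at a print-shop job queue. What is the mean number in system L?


λ = 60/13.24 = 4.5317 /hr
μ = 60/11.01 = 5.4496 /hr
ρ = λ/μ = 4.5317/5.4496 = 0.8316
L = ρ/(1−ρ) = 0.8316/0.1684 = 4.9372

Final: 4.9372


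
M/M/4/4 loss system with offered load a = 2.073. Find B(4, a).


B(c,a) = (a^c/c!) / Σ_{k=0}^{c} a^k/k!
a^4/4! = 0.769460
Σ terms (k=0..4): 1.00000 + 2.07300 + 2.14866 + 1.48473 + 0.76946 = 7.475852
B = 0.769460/7.475852 = 0.102926

Final: 0.102926


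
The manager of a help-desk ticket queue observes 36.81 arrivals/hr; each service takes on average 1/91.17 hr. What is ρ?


ρ = λ/μ = 36.81/91.17 = 0.4038

Final: 0.4038


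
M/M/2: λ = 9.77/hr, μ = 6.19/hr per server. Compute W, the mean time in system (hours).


a = 1.5784; ρ = 0.7892; P₀ = 0.117833
Lq = P₀·a^c·ρ/(c!(1−ρ)²) = 2.60603
Wq = Lq/λ = 2.60603/9.77 = 0.26674 hr
W = Wq + 1/μ = 0.26674 + 0.16155 = 0.42829 hr

Final: 0.42829 hr


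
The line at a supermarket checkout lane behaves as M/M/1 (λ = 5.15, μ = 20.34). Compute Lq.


ρ = 5.15/20.34 = 0.2532
Lq = ρ²/(1−ρ) = 0.06411/0.7468 = 0.08584

Final: 0.08584


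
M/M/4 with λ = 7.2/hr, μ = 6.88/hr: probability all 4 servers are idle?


a = λ/μ = 7.2/6.88 = 1.0465; ρ = a/c = 0.2616
Σ_{k=0}^{3} a^k/k! (terms k=0..3) = 1.00000 + 1.04651 + 0.54759 + 0.19102 = 2.78513
Tail: a^4/(4!(1−ρ)) = 1.19943/(24·0.7384) = 0.06768
P₀ = 1/(2.78513 + 0.06768) = 1/2.85281 = 0.350532

Final: 0.350532


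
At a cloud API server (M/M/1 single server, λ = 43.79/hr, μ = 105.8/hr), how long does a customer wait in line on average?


ρ = 43.79/105.8 = 0.4139
Wq = ρ/(μ−λ) = 0.4139/(105.8 − 43.79) = 0.4139/62.01 = 0.006675 hr

Final: 0.006675 hr


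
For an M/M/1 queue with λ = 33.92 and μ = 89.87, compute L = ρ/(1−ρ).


ρ = λ/μ = 33.92/89.87 = 0.3774
L = ρ/(1−ρ) = 0.3774/(1 − 0.3774) = 0.3774/0.6226 = 0.6063

Final: 0.6063


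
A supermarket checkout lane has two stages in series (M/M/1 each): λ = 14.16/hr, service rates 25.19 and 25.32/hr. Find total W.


Each node sees arrival rate λ = 14.16/hr (tandem ⇒ throughput preserved).
W₁ = 1/(μ₁−λ) = 1/(25.19−14.16) = 0.09066 hr
W₂ = 1/(μ₂−λ) = 1/(25.32−14.16) = 0.08961 hr
W_total = W₁ + W₂ = 0.09066 + 0.08961 = 0.18027 hr

Final: 0.18027 hr


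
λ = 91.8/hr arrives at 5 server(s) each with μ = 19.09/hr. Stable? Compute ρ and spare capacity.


Total capacity cμ = 5·19.09 = 95.45/hr
ρ = λ/(cμ) = 91.8/95.45 = 0.9618
Stable ⇔ ρ < 1: YES
Spare capacity = cμ − λ = 95.45 − 91.8 = 3.65/hr

Final: ρ = 0.9618; stable; margin = 3.65/hr


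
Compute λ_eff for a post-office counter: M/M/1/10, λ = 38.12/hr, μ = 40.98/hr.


ρ = 0.9302; P_K = (1−ρ)ρ^10/(1−ρ^11) = 0.061689
λ_eff = λ(1 − P_K) = 38.12·(1 − 0.061689) = 38.12·0.938311 = 35.7684 /hr

Final: 35.7684 /hr


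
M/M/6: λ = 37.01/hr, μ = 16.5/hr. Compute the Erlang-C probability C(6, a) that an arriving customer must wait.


a = λ/μ = 2.2430; ρ = a/6 = 0.3738
P₀ = 0.105822 (from M/M/c formula)
C(c,a) = [a^c/(c!(1−ρ))]·P₀ = [127.35349/(720·0.6262)]·0.105822
= 0.28248·0.105822 = 0.029893

Final: 0.029893


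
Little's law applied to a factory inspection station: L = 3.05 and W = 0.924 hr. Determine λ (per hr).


λ = L/W = 3.05/0.924 = 3.3009 /hr

Final: 3.3009 /hr


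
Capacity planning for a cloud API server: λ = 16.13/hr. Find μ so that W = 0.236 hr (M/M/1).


W = 1/(μ−λ) ⇒ μ − λ = 1/W = 1/0.236 = 4.2373
μ = λ + 1/W = 16.13 + 4.2373 = 20.3673 per hr

Final: 20.3673 /hr


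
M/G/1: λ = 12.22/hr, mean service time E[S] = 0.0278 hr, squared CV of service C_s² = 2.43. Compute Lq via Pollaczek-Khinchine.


ρ = λ·E[S] = 12.22·0.0278 = 0.3397
Lq = ρ²(1+C_s²)/(2(1−ρ)) = 0.1154·(1+2.43)/(2·0.6603)
= 0.1154·3.4300/1.3206 = 0.29975

Final: 0.29975


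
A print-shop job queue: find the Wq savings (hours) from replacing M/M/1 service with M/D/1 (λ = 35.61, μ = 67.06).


ρ = 35.61/67.06 = 0.5310
Wq(M/M/1) = ρ/(μ−λ) = 0.5310/31.45 = 0.01688 hr
Wq(M/D/1) = ρ/(2(μ−λ)) = 0.008442 hr
Savings = 0.01688 − 0.008442 = 0.008442 hr

Final: 0.008442 hr


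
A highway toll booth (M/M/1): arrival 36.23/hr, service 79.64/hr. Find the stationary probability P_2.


ρ = 36.23/79.64 = 0.4549
P_n = (1−ρ)·ρ^n = (1 − 0.4549)·0.4549^2 = 0.5451·0.206954 = 0.112806

Final: 0.112806


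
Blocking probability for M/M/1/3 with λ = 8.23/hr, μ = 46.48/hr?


ρ = λ/μ = 8.23/46.48 = 0.1771
P_K = (1−ρ)ρ^K/(1−ρ^(K+1)) = (0.8229·0.005551)/(1 − 0.0009830)
= 0.004568/0.999017 = 0.004573

Final: 0.004573


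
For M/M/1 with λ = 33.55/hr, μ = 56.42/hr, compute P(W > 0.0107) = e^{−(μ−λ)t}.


W ~ Exponential(μ−λ) for M/M/1.
μ − λ = 56.42 − 33.55 = 22.8700
P(W > t) = e^{−(μ−λ)t} = e^{−0.2447} = 0.782932

Final: 0.782932


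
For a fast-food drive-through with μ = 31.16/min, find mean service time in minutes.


Mean service time = 1/μ = 1/31.16 minute = 0.03209 minute
In minutes: 0.03209 × 1 = 0.03209 min

Final: 0.03209 min


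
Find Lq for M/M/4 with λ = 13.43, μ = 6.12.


a = λ/μ = 2.1944; ρ = a/4 = 0.5486
P₀ = 0.105218
Lq = P₀·a^c·ρ / (c!·(1−ρ)²) = 0.105218·23.18987·0.5486/(24·0.20375)
= 0.27374

Final: 0.27374


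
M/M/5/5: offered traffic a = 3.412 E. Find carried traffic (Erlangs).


B(5,3.412) = 0.146225 (Erlang-B)
Carried load = a(1 − B) = 3.412·(1 − 0.146225) = 3.412·0.853775 = 2.9131 E

Final: 2.9131 Erlangs


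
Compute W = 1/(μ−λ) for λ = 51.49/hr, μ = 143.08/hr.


W = 1/(μ−λ) = 1/(143.08 − 51.49) = 1/91.59 = 0.01092 hr

Final: 0.01092 hr


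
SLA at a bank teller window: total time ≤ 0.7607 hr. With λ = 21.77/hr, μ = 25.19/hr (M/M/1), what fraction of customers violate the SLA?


W ~ Exponential(μ−λ) for M/M/1.
μ − λ = 25.19 − 21.77 = 3.4200
P(W > t) = e^{−(μ−λ)t} = e^{−2.6016} = 0.074155

Final: 0.074155


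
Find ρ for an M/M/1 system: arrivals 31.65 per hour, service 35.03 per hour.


ρ = λ/μ = 31.65/35.03 = 0.9035

Final: 0.9035


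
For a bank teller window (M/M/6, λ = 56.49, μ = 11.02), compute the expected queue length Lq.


a = λ/μ = 5.1261; ρ = a/6 = 0.8544
P₀ = 0.003663
Lq = P₀·a^c·ρ / (c!·(1−ρ)²) = 0.003663·18144.28594·0.8544/(720·0.02121)
= 3.71777

Final: 3.71777


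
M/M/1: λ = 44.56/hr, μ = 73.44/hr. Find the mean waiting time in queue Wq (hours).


ρ = 44.56/73.44 = 0.6068
Wq = ρ/(μ−λ) = 0.6068/(73.44 − 44.56) = 0.6068/28.88 = 0.02101 hr

Final: 0.02101 hr


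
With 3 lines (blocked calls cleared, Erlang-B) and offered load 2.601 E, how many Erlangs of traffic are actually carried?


B(3,2.601) = 0.295746 (Erlang-B)
Carried load = a(1 − B) = 2.601·(1 − 0.295746) = 2.601·0.704254 = 1.8318 E

Final: 1.8318 Erlangs


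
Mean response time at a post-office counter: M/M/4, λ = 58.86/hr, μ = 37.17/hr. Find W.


a = 1.5835; ρ = 0.3959; P₀ = 0.202724
Lq = P₀·a^c·ρ/(c!(1−ρ)²) = 0.05761
Wq = Lq/λ = 0.05761/58.86 = 0.0009788 hr
W = Wq + 1/μ = 0.0009788 + 0.02690 = 0.02788 hr

Final: 0.02788 hr


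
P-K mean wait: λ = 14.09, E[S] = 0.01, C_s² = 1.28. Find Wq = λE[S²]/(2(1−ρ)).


ρ = λ·E[S] = 14.09·0.01 = 0.1409
E[S²] = E[S]²(1+C_s²) = 0.01²·(1+1.28) = 0.0002280
Wq = λ·E[S²]/(2(1−ρ)) = 14.09·0.0002280/(2·0.8591) = 0.001870 hr

Final: 0.001870 hr


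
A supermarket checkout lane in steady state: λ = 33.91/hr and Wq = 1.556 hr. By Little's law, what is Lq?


Lq = λWq = 33.91·1.556 = 52.7640

Final: 52.7640


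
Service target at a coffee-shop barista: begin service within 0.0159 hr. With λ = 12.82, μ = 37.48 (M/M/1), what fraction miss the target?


ρ = 12.82/37.48 = 0.3420
P(Wq > t) = ρ·e^{−(μ−λ)t} = 0.3420·e^{−0.3921}
= 0.3420·0.675641 = 0.231102

Final: 0.231102


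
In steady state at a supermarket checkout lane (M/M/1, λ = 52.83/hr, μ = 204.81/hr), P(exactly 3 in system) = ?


ρ = 52.83/204.81 = 0.2579
P_n = (1−ρ)·ρ^n = (1 − 0.2579)·0.2579^3 = 0.7421·0.017163 = 0.012736

Final: 0.012736


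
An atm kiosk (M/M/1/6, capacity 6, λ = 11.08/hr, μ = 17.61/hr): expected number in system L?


ρ = 11.08/17.61 = 0.6292
L = ρ[1 − (K+1)ρ^K + Kρ^(K+1)] / [(1−ρ)(1−ρ^(K+1))]
Numerator: 0.6292·(1 − 7·0.062042 + 6·0.039036) = 0.503303
Denominator: (0.3708)·(0.960964) = 0.356337
L = 0.503303/0.356337 = 1.4124

Final: 1.4124


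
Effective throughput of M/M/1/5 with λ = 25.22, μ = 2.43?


ρ = 10.3786; P_K = (1−ρ)ρ^5/(1−ρ^6) = 0.903649
λ_eff = λ(1 − P_K) = 25.22·(1 − 0.903649) = 25.22·0.096351 = 2.4300 /hr

Final: 2.4300 /hr


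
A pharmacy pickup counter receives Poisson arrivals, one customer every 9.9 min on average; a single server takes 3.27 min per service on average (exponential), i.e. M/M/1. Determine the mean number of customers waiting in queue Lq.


λ = 60/9.9 = 6.0606 /hr
μ = 60/3.27 = 18.3486 /hr
ρ = λ/μ = 6.0606/18.3486 = 0.3303
Lq = ρ²/(1−ρ) = 0.1091/0.6697 = 0.1629

Final: 0.1629


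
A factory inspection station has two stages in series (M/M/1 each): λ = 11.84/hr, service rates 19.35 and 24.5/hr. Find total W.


Each node sees arrival rate λ = 11.84/hr (tandem ⇒ throughput preserved).
W₁ = 1/(μ₁−λ) = 1/(19.35−11.84) = 0.13316 hr
W₂ = 1/(μ₂−λ) = 1/(24.5−11.84) = 0.07899 hr
W_total = W₁ + W₂ = 0.13316 + 0.07899 = 0.21214 hr

Final: 0.21214 hr


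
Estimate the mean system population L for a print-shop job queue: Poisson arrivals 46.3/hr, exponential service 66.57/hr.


ρ = λ/μ = 46.3/66.57 = 0.6955
L = ρ/(1−ρ) = 0.6955/(1 − 0.6955) = 0.6955/0.3045 = 2.2842

Final: 2.2842


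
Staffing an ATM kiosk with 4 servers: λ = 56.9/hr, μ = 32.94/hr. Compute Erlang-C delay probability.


a = λ/μ = 1.7274; ρ = a/4 = 0.4318
P₀ = 0.174481 (from M/M/c formula)
C(c,a) = [a^c/(c!(1−ρ))]·P₀ = [8.90338/(24·0.5682)]·0.174481
= 0.65295·0.174481 = 0.113926

Final: 0.113926


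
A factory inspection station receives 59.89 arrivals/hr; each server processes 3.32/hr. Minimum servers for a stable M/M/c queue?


Stability requires cμ > λ ⇔ c > λ/μ.
λ/μ = 59.89/3.32 = 18.0392
Minimum integer c = ⌊18.0392⌋ + 1 = 19
Check: 19·3.32 = 63.08 > 59.89, while 18·3.32 = 59.76 ≤ 59.89

Final: 19 servers


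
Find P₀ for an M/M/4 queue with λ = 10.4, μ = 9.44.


a = λ/μ = 10.4/9.44 = 1.1017; ρ = a/c = 0.2754
Σ_{k=0}^{3} a^k/k! (terms k=0..3) = 1.00000 + 1.10169 + 0.60687 + 0.22286 = 2.93142
Tail: a^4/(4!(1−ρ)) = 1.47314/(24·0.7246) = 0.08471
P₀ = 1/(2.93142 + 0.08471) = 1/3.01613 = 0.331550

Final: 0.331550


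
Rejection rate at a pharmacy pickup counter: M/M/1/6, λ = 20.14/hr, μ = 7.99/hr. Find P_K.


ρ = λ/μ = 20.14/7.99 = 2.5207
P_K = (1−ρ)ρ^K/(1−ρ^(K+1)) = (-1.5207·256.493357)/(1 − 646.530189)
= -390.036832/-645.530189 = 0.604212

Final: 0.604212


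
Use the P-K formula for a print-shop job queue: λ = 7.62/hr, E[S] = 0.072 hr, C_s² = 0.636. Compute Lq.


ρ = λ·E[S] = 7.62·0.072 = 0.5486
Lq = ρ²(1+C_s²)/(2(1−ρ)) = 0.3010·(1+0.636)/(2·0.4514)
= 0.3010·1.6360/0.9027 = 0.54551

Final: 0.54551


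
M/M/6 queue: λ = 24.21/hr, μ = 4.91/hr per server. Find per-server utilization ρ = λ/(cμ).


ρ = λ/(cμ) = 24.21/(6·4.91) = 24.21/29.46 = 0.8218

Final: 0.8218


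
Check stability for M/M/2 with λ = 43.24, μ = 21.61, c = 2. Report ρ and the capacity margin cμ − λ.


Total capacity cμ = 2·21.61 = 43.22/hr
ρ = λ/(cμ) = 43.24/43.22 = 1.0005
Stable ⇔ ρ < 1: NO
Spare capacity = cμ − λ = 43.22 − 43.24 = -0.02/hr

Final: ρ = 1.0005; unstable; margin = -0.02/hr


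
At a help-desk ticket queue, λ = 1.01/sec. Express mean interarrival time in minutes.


Mean interarrival time = 1/λ = 1/1.01 second = 0.99010 second
In minutes: 0.99010 × 0.0166667 = 0.01650 min

Final: 0.01650 min


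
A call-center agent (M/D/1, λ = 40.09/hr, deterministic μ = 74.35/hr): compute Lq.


ρ = 40.09/74.35 = 0.5392
M/D/1: Lq = ρ²/(2(1−ρ)) = 0.2907/(2·0.4608) = 0.31548

Final: 0.31548


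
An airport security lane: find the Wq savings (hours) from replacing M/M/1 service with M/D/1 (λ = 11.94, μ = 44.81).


ρ = 11.94/44.81 = 0.2665
Wq(M/M/1) = ρ/(μ−λ) = 0.2665/32.87 = 0.008106 hr
Wq(M/D/1) = ρ/(2(μ−λ)) = 0.004053 hr
Savings = 0.008106 − 0.004053 = 0.004053 hr

Final: 0.004053 hr


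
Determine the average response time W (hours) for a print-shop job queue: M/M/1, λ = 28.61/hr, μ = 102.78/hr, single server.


W = 1/(μ−λ) = 1/(102.78 − 28.61) = 1/74.17 = 0.01348 hr

Final: 0.01348 hr


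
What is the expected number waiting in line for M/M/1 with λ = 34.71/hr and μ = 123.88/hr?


ρ = 34.71/123.88 = 0.2802
Lq = ρ²/(1−ρ) = 0.07851/0.7198 = 0.1091

Final: 0.1091


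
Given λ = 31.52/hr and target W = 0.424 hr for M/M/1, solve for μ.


W = 1/(μ−λ) ⇒ μ − λ = 1/W = 1/0.424 = 2.3585
μ = λ + 1/W = 31.52 + 2.3585 = 33.8785 per hr

Final: 33.8785 /hr


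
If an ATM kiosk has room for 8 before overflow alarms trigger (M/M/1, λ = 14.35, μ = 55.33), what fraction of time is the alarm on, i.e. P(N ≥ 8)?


ρ = 14.35/55.33 = 0.2594
P(N ≥ n) = ρ^n = 0.2594^8 = 0.00002047

Final: 0.00002047


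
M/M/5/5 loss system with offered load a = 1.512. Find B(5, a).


B(c,a) = (a^c/c!) / Σ_{k=0}^{c} a^k/k!
a^5/5! = 0.065853
Σ terms (k=0..5): 1.00000 + 1.51200 + 1.14307 + 0.57611 + 0.21777 + 0.06585 = 4.514803
B = 0.065853/4.514803 = 0.014586

Final: 0.014586


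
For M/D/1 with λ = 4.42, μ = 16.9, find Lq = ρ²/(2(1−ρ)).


ρ = 4.42/16.9 = 0.2615
M/D/1: Lq = ρ²/(2(1−ρ)) = 0.06840/(2·0.7385) = 0.04631

Final: 0.04631


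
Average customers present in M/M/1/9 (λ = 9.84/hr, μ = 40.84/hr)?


ρ = 9.84/40.84 = 0.2409
L = ρ[1 − (K+1)ρ^K + Kρ^(K+1)] / [(1−ρ)(1−ρ^(K+1))]
Numerator: 0.2409·(1 − 10·0.000002736 + 9·0.0000006593) = 0.240935
Denominator: (0.7591)·(0.999999) = 0.759059
L = 0.240935/0.759059 = 0.3174

Final: 0.3174


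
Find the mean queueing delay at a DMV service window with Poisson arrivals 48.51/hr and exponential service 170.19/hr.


ρ = 48.51/170.19 = 0.2850
Wq = ρ/(μ−λ) = 0.2850/(170.19 − 48.51) = 0.2850/121.68 = 0.002342 hr

Final: 0.002342 hr


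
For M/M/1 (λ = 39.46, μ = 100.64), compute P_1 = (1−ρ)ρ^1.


ρ = 39.46/100.64 = 0.3921
P_n = (1−ρ)·ρ^n = (1 − 0.3921)·0.3921^1 = 0.6079·0.392091 = 0.238356

Final: 0.238356


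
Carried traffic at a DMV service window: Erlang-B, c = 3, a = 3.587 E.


B(3,3.587) = 0.411069 (Erlang-B)
Carried load = a(1 − B) = 3.587·(1 − 0.411069) = 3.587·0.588931 = 2.1125 E

Final: 2.1125 Erlangs


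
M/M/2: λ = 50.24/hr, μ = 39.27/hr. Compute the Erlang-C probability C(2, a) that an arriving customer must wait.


a = λ/μ = 1.2793; ρ = a/2 = 0.6397
P₀ = 0.219755 (from M/M/c formula)
C(c,a) = [a^c/(c!(1−ρ))]·P₀ = [1.63673/(2·0.3603)]·0.219755
= 2.27118·0.219755 = 0.499103

Final: 0.499103


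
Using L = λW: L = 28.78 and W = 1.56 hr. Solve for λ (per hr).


λ = L/W = 28.78/1.56 = 18.4487 /hr

Final: 18.4487 /hr


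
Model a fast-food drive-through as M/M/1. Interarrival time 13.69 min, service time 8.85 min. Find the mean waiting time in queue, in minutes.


λ = 60/13.69 = 4.3828 /hr
μ = 60/8.85 = 6.7797 /hr
ρ = λ/μ = 4.3828/6.7797 = 0.6465
Wq = ρ/(μ−λ) = 0.6465/(6.7797−4.3828) = 0.26971 hr
In minutes: 0.26971·60 = 16.182 min

Final: 16.182 min


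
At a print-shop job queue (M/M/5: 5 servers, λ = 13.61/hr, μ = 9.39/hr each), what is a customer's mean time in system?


a = 1.4494; ρ = 0.2899; P₀ = 0.234397
Lq = P₀·a^c·ρ/(c!(1−ρ)²) = 0.007183
Wq = Lq/λ = 0.007183/13.61 = 0.0005278 hr
W = Wq + 1/μ = 0.0005278 + 0.10650 = 0.10702 hr

Final: 0.10702 hr


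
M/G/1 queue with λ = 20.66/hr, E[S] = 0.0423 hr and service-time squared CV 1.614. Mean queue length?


ρ = λ·E[S] = 20.66·0.0423 = 0.8739
Lq = ρ²(1+C_s²)/(2(1−ρ)) = 0.7637·(1+1.614)/(2·0.1261)
= 0.7637·2.6140/0.2522 = 7.91706

Final: 7.91706


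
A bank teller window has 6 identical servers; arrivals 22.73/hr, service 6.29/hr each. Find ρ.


ρ = λ/(cμ) = 22.73/(6·6.29) = 22.73/37.74 = 0.6023

Final: 0.6023


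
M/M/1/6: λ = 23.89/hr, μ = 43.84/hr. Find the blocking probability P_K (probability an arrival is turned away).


ρ = λ/μ = 23.89/43.84 = 0.5449
P_K = (1−ρ)ρ^K/(1−ρ^(K+1)) = (0.4551·0.026186)/(1 − 0.014270)
= 0.011916/0.985730 = 0.012089

Final: 0.012089


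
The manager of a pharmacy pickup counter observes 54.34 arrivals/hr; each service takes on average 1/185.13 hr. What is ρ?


ρ = λ/μ = 54.34/185.13 = 0.2935

Final: 0.2935


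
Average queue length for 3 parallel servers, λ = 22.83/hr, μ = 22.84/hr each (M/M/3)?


a = λ/μ = 0.9996; ρ = a/3 = 0.3332
P₀ = 0.363803
Lq = P₀·a^c·ρ / (c!·(1−ρ)²) = 0.363803·0.99869·0.3332/(6·0.44464)
= 0.04538

Final: 0.04538


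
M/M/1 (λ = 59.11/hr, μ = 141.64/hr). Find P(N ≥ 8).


ρ = 59.11/141.64 = 0.4173
P(N ≥ n) = ρ^n = 0.4173^8 = 0.0009200

Final: 0.0009200


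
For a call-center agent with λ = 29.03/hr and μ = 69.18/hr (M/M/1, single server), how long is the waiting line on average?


ρ = 29.03/69.18 = 0.4196
Lq = ρ²/(1−ρ) = 0.1761/0.5804 = 0.3034

Final: 0.3034


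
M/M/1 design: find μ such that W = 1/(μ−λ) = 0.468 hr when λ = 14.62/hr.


W = 1/(μ−λ) ⇒ μ − λ = 1/W = 1/0.468 = 2.1368
μ = λ + 1/W = 14.62 + 2.1368 = 16.7568 per hr

Final: 16.7568 /hr


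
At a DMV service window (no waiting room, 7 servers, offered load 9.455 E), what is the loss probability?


B(c,a) = (a^c/c!) / Σ_{k=0}^{c} a^k/k!
a^7/7! = 1340.294378
Σ terms (k=0..7): 1.00000 + 9.45500 + 44.69851 + 140.87481 + 332.99284 + 629.68945 + 992.28563 + 1340.29438 = 3491.290624
B = 1340.294378/3491.290624 = 0.383897

Final: 0.383897


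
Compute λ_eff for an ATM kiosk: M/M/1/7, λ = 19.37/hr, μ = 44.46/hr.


ρ = 0.4357; P_K = (1−ρ)ρ^7/(1−ρ^8) = 0.001684
λ_eff = λ(1 − P_K) = 19.37·(1 − 0.001684) = 19.37·0.998316 = 19.3374 /hr

Final: 19.3374 /hr


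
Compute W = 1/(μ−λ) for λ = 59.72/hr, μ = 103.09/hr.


W = 1/(μ−λ) = 1/(103.09 − 59.72) = 1/43.37 = 0.02306 hr

Final: 0.02306 hr


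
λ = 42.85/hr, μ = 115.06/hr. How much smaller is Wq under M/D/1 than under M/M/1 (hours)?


ρ = 42.85/115.06 = 0.3724
Wq(M/M/1) = ρ/(μ−λ) = 0.3724/72.21 = 0.005157 hr
Wq(M/D/1) = ρ/(2(μ−λ)) = 0.002579 hr
Savings = 0.005157 − 0.002579 = 0.002579 hr

Final: 0.002579 hr


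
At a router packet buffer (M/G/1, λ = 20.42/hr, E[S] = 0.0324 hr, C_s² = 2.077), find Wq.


ρ = λ·E[S] = 20.42·0.0324 = 0.6616
E[S²] = E[S]²(1+C_s²) = 0.0324²·(1+2.077) = 0.003230
Wq = λ·E[S²]/(2(1−ρ)) = 20.42·0.003230/(2·0.3384) = 0.09746 hr

Final: 0.09746 hr


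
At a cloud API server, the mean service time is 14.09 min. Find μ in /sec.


μ = 1/(service time) in consistent units.
1 second = 0.0166667 min, so μ = 0.0166667/14.09 = 0.001183 per second

Final: 0.001183 /sec


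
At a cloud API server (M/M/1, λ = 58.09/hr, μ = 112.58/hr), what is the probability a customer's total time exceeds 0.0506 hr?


W ~ Exponential(μ−λ) for M/M/1.
μ − λ = 112.58 − 58.09 = 54.4900
P(W > t) = e^{−(μ−λ)t} = e^{−2.7572} = 0.063470

Final: 0.063470


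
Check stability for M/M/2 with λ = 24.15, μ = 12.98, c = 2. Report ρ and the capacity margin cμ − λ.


Total capacity cμ = 2·12.98 = 25.96/hr
ρ = λ/(cμ) = 24.15/25.96 = 0.9303
Stable ⇔ ρ < 1: YES
Spare capacity = cμ − λ = 25.96 − 24.15 = 1.81/hr

Final: ρ = 0.9303; stable; margin = 1.81/hr


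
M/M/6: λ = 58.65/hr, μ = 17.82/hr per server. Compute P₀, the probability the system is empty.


a = λ/μ = 58.65/17.82 = 3.2912; ρ = a/c = 0.5485
Σ_{k=0}^{5} a^k/k! (terms k=0..5) = 1.00000 + 3.29125 + 5.41615 + 5.94196 + 4.88911 + 3.21825 = 23.75672
Tail: a^6/(6!(1−ρ)) = 1271.04785/(720·0.4515) = 3.91031
P₀ = 1/(23.75672 + 3.91031) = 1/27.66703 = 0.036144

Final: 0.036144


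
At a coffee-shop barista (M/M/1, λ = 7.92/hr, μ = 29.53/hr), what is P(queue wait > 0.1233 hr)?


ρ = 7.92/29.53 = 0.2682
P(Wq > t) = ρ·e^{−(μ−λ)t} = 0.2682·e^{−2.6645}
= 0.2682·0.069633 = 0.018676

Final: 0.018676


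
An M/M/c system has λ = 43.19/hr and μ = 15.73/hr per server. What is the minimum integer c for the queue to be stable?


Stability requires cμ > λ ⇔ c > λ/μ.
λ/μ = 43.19/15.73 = 2.7457
Minimum integer c = ⌊2.7457⌋ + 1 = 3
Check: 3·15.73 = 47.19 > 43.19, while 2·15.73 = 31.46 ≤ 43.19

Final: 3 servers


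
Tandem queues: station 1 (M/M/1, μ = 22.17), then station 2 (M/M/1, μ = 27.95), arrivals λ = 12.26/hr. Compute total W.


Each node sees arrival rate λ = 12.26/hr (tandem ⇒ throughput preserved).
W₁ = 1/(μ₁−λ) = 1/(22.17−12.26) = 0.10091 hr
W₂ = 1/(μ₂−λ) = 1/(27.95−12.26) = 0.06373 hr
W_total = W₁ + W₂ = 0.10091 + 0.06373 = 0.16464 hr

Final: 0.16464 hr


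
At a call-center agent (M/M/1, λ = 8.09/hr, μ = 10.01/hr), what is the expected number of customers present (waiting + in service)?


ρ = λ/μ = 8.09/10.01 = 0.8082
L = ρ/(1−ρ) = 0.8082/(1 − 0.8082) = 0.8082/0.1918 = 4.2135

Final: 4.2135


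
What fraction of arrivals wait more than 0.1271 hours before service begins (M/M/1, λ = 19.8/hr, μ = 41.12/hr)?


ρ = 19.8/41.12 = 0.4815
P(Wq > t) = ρ·e^{−(μ−λ)t} = 0.4815·e^{−2.7098}
= 0.4815·0.066552 = 0.032046

Final: 0.032046
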